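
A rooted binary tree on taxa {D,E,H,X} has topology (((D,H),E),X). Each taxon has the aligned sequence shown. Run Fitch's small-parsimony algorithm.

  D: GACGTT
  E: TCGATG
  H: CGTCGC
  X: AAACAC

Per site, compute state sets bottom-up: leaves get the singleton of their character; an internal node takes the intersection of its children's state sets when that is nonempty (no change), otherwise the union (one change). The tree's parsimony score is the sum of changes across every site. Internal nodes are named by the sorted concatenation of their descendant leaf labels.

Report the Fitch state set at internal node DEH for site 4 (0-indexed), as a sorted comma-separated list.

T

[col 0] DH: children D:{G}, H:{C} ∪→ {C,G}; cost 1
[col 0] DEH: children DH:{C,G}, E:{T} ∪→ {C,G,T}; cost 1
[col 0] DEHX: children DEH:{C,G,T}, X:{A} ∪→ {A,C,G,T}; cost 1
[col 1] DH: children D:{A}, H:{G} ∪→ {A,G}; cost 1
[col 1] DEH: children DH:{A,G}, E:{C} ∪→ {A,C,G}; cost 1
[col 1] DEHX: children DEH:{A,C,G}, X:{A} ∩→ {A}; cost 0
[col 2] DH: children D:{C}, H:{T} ∪→ {C,T}; cost 1
[col 2] DEH: children DH:{C,T}, E:{G} ∪→ {C,G,T}; cost 1
[col 2] DEHX: children DEH:{C,G,T}, X:{A} ∪→ {A,C,G,T}; cost 1
[col 3] DH: children D:{G}, H:{C} ∪→ {C,G}; cost 1
[col 3] DEH: children DH:{C,G}, E:{A} ∪→ {A,C,G}; cost 1
[col 3] DEHX: children DEH:{A,C,G}, X:{C} ∩→ {C}; cost 0
[col 4] DH: children D:{T}, H:{G} ∪→ {G,T}; cost 1
[col 4] DEH: children DH:{G,T}, E:{T} ∩→ {T}; cost 0
[col 4] DEHX: children DEH:{T}, X:{A} ∪→ {A,T}; cost 1
[col 5] DH: children D:{T}, H:{C} ∪→ {C,T}; cost 1
[col 5] DEH: children DH:{C,T}, E:{G} ∪→ {C,G,T}; cost 1
[col 5] DEHX: children DEH:{C,G,T}, X:{C} ∩→ {C}; cost 0
per-site changes: [3, 2, 3, 2, 2, 2]; total = 14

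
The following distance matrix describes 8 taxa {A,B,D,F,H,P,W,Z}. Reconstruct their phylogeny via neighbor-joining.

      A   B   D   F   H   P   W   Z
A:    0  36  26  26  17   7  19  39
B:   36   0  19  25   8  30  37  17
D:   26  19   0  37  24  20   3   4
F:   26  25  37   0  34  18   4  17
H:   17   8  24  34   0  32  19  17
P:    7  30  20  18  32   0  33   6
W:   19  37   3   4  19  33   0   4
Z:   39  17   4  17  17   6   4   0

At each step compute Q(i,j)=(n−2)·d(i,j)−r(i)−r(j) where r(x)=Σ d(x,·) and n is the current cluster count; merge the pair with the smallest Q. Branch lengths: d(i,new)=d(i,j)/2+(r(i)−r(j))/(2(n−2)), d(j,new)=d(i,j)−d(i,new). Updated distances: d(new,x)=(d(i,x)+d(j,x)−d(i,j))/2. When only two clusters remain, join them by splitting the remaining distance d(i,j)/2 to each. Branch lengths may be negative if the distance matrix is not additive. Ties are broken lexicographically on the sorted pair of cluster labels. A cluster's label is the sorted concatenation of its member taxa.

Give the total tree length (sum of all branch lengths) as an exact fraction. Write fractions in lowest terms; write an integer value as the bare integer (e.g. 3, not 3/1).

iteration 1: select B,H (d=8, Q=-275); attach at lengths (23/4, 9/4); label the merged cluster BH
  updated: d(A,BH)=45/2, d(BH,D)=35/2, d(BH,F)=51/2, d(BH,P)=27, d(BH,W)=24, d(BH,Z)=13
iteration 2: select A,P (d=7, Q=-431/2); attach at lengths (127/20, 13/20); label the merged cluster AP
  updated: d(AP,BH)=85/4, d(AP,D)=39/2, d(AP,F)=37/2, d(AP,W)=45/2, d(AP,Z)=19
iteration 3: select F,W (d=4, Q=-287/2); attach at lengths (121/16, -57/16); label the merged cluster FW
  updated: d(AP,FW)=37/2, d(BH,FW)=91/4, d(D,FW)=18, d(FW,Z)=17/2
iteration 4: select D,Z (d=4, Q=-183/2); attach at lengths (53/12, -5/12); label the merged cluster DZ
  updated: d(AP,DZ)=69/4, d(BH,DZ)=53/4, d(DZ,FW)=45/4
iteration 5: select AP,FW (d=37/2, Q=-145/2); attach at lengths (83/8, 65/8); label the merged cluster AFPW
  updated: d(AFPW,BH)=51/4, d(AFPW,DZ)=5
iteration 6: select AFPW,BH (d=51/4, Q=-31); attach at lengths (9/4, 21/2); label the merged cluster ABFHPW
  updated: d(ABFHPW,DZ)=11/4
iteration 7: select ABFHPW,DZ (d=11/4); attach at lengths (11/8, 11/8); label the merged cluster ABDFHPWZ
final tree: ((((A:127/20,P:13/20):83/8,(F:121/16,W:-57/16):65/8):9/4,(B:23/4,H:9/4):21/2):11/8,(D:53/12,Z:-5/12):11/8)
total length: 57

57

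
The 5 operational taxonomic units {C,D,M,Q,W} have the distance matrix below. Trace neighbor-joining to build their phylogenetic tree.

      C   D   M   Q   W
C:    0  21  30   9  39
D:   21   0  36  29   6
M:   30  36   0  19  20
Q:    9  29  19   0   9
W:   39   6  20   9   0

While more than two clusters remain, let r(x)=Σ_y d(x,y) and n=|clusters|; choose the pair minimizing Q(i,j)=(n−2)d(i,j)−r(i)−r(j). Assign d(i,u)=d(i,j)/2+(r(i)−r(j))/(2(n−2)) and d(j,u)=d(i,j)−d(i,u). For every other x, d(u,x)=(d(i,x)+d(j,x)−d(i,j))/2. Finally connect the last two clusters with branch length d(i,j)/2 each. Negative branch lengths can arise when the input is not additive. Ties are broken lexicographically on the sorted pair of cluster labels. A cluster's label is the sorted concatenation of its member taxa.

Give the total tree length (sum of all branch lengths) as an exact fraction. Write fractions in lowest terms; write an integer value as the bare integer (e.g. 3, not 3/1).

iteration 1: select D,W (d=6, Q=-148); attach at lengths (6, 0); label the merged cluster DW
  updated: d(C,DW)=27, d(DW,M)=25, d(DW,Q)=16
iteration 2: select C,Q (d=9, Q=-92); attach at lengths (10, -1); label the merged cluster CQ
  updated: d(CQ,DW)=17, d(CQ,M)=20
iteration 3: select CQ,DW (d=17, Q=-62); attach at lengths (6, 11); label the merged cluster CDQW
  updated: d(CDQW,M)=14
iteration 4: select CDQW,M (d=14); attach at lengths (7, 7); label the merged cluster CDMQW
final tree: (((C:10,Q:-1):6,(D:6,W:0):11):7,M:7)
total length: 46

46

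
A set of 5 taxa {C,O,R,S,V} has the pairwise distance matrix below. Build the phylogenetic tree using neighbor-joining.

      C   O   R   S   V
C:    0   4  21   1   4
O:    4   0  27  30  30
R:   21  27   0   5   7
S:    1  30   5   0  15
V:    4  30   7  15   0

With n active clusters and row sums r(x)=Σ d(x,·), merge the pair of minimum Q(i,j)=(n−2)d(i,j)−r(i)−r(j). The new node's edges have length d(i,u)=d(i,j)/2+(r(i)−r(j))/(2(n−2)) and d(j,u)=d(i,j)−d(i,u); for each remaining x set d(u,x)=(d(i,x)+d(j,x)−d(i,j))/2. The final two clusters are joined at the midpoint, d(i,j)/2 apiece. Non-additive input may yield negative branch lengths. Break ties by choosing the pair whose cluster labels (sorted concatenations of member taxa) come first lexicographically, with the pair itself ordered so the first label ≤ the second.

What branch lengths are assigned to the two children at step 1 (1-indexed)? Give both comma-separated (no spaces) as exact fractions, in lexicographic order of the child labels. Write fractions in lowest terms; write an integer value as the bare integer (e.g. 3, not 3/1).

step 1: merge (C,O) at d=4, Q=-109; branch lengths C→-49/6, O→73/6; new cluster CO
  updated: d(CO,R)=22, d(CO,S)=27/2, d(CO,V)=15
step 2: merge (CO,V) at d=15, Q=-115/2; branch lengths CO→87/8, V→33/8; new cluster COV
  updated: d(COV,R)=7, d(COV,S)=27/4
step 3: merge (COV,R) at d=7, Q=-75/4; branch lengths COV→35/8, R→21/8; new cluster CORV
  updated: d(CORV,S)=19/8
step 4: merge (CORV,S) at d=19/8; branch lengths CORV→19/16, S→19/16; new cluster CORSV
final tree: ((((C:-49/6,O:73/6):87/8,V:33/8):35/8,R:21/8):19/16,S:19/16)
total length: 227/8

-49/6,73/6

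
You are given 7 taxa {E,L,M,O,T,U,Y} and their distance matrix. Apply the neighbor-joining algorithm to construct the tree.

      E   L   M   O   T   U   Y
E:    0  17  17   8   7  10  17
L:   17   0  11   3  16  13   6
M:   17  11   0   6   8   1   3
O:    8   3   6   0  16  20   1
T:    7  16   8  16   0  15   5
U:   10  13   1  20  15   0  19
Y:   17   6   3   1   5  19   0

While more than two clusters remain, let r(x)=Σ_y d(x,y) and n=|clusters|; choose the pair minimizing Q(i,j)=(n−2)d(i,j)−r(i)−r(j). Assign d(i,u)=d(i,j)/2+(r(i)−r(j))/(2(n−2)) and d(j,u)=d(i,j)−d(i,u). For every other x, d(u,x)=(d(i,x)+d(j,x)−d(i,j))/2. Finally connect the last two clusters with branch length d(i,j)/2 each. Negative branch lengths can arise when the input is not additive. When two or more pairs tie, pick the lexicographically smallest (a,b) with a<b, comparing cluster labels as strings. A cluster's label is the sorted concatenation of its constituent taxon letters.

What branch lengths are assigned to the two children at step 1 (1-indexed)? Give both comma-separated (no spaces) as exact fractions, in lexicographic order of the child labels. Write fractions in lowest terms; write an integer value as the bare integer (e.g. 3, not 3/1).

-27/10,37/10

iteration 1: select M,U (d=1, Q=-119); attach at lengths (-27/10, 37/10); label the merged cluster MU
  updated: d(E,MU)=13, d(L,MU)=23/2, d(MU,O)=25/2, d(MU,T)=11, d(MU,Y)=21/2
iteration 2: select E,T (d=7, Q=-89); attach at lengths (35/8, 21/8); label the merged cluster ET
  updated: d(ET,L)=13, d(ET,MU)=17/2, d(ET,O)=17/2, d(ET,Y)=15/2
iteration 3: select ET,MU (d=17/2, Q=-55); attach at lengths (10/3, 31/6); label the merged cluster EMTU
  updated: d(EMTU,L)=8, d(EMTU,O)=25/4, d(EMTU,Y)=19/4
iteration 4: select EMTU,Y (d=19/4, Q=-85/4); attach at lengths (67/16, 9/16); label the merged cluster EMTUY
  updated: d(EMTUY,L)=37/8, d(EMTUY,O)=5/4
iteration 5: select EMTUY,L (d=37/8, Q=-71/8); attach at lengths (23/16, 51/16); label the merged cluster ELMTUY
  updated: d(ELMTUY,O)=-3/16
iteration 6: select ELMTUY,O (d=-3/16); attach at lengths (-3/32, -3/32); label the merged cluster ELMOTUY
final tree: (((((E:35/8,T:21/8):10/3,(M:-27/10,U:37/10):31/6):67/16,Y:9/16):23/16,L:51/16):-3/32,O:-3/32)
total length: 411/16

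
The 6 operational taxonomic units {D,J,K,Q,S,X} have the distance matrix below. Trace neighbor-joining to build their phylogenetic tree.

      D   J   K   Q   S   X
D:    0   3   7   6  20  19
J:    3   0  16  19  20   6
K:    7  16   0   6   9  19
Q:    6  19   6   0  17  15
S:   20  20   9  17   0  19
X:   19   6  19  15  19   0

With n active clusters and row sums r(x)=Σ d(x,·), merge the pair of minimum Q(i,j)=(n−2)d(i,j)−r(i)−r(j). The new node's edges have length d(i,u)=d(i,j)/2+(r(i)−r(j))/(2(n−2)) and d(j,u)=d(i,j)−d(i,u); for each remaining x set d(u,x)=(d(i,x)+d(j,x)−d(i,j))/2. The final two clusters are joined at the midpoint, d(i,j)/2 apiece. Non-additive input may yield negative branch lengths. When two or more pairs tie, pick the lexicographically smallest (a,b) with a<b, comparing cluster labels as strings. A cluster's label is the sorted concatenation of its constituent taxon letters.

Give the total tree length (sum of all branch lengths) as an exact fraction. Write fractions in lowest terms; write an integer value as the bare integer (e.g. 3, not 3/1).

iteration 1: select J,X (d=6, Q=-118); attach at lengths (5/4, 19/4); label the merged cluster JX
  updated: d(D,JX)=8, d(JX,K)=29/2, d(JX,Q)=14, d(JX,S)=33/2
iteration 2: select K,S (d=9, Q=-72); attach at lengths (1/6, 53/6); label the merged cluster KS
  updated: d(D,KS)=9, d(JX,KS)=11, d(KS,Q)=7
iteration 3: select D,JX (d=8, Q=-40); attach at lengths (3/2, 13/2); label the merged cluster DJX
  updated: d(DJX,KS)=6, d(DJX,Q)=6
iteration 4: select DJX,KS (d=6, Q=-19); attach at lengths (5/2, 7/2); label the merged cluster DJKSX
  updated: d(DJKSX,Q)=7/2
iteration 5: select DJKSX,Q (d=7/2); attach at lengths (7/4, 7/4); label the merged cluster DJKQSX
final tree: (((D:3/2,(J:5/4,X:19/4):13/2):5/2,(K:1/6,S:53/6):7/2):7/4,Q:7/4)
total length: 65/2

65/2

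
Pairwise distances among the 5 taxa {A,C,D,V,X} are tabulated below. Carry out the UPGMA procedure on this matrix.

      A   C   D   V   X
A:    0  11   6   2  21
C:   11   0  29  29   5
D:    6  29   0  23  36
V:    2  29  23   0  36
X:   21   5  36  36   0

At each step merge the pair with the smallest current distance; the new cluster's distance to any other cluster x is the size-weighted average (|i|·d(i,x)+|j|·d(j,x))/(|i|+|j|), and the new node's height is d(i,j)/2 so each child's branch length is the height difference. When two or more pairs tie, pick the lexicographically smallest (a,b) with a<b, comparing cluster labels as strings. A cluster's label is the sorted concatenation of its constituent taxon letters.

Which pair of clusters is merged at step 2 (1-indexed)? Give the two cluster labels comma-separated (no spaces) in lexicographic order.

iteration 1: select A,V (d=2); attach at lengths (1, 1); label the merged cluster AV
  updated: d(AV,C)=20, d(AV,D)=29/2, d(AV,X)=57/2
iteration 2: select C,X (d=5); attach at lengths (5/2, 5/2); label the merged cluster CX
  updated: d(AV,CX)=97/4, d(CX,D)=65/2
iteration 3: select AV,D (d=29/2); attach at lengths (25/4, 29/4); label the merged cluster ADV
  updated: d(ADV,CX)=27
iteration 4: select ADV,CX (d=27); attach at lengths (25/4, 11); label the merged cluster ACDVX
final tree: (((A:1,V:1):25/4,D:29/4):25/4,(C:5/2,X:5/2):11)
total length: 151/4

C,X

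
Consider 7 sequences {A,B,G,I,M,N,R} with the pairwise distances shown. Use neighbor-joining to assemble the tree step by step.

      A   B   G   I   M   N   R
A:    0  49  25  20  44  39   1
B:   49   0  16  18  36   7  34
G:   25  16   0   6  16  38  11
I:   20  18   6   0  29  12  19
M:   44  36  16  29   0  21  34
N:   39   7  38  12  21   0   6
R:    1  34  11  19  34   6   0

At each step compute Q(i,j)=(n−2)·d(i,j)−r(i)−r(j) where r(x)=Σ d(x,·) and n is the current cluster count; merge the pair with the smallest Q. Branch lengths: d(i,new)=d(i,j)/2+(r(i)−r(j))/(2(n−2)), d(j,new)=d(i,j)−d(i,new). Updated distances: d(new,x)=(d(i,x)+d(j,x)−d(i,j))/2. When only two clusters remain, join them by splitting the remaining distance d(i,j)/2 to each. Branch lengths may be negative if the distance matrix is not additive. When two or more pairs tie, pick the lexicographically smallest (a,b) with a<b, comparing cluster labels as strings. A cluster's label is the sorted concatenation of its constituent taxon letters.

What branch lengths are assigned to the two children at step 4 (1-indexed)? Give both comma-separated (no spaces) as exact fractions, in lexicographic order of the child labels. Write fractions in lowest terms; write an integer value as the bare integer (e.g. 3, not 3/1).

iteration 1: select A,R (d=1, Q=-278); attach at lengths (39/5, -34/5); label the merged cluster AR
  updated: d(AR,B)=41, d(AR,G)=35/2, d(AR,I)=19, d(AR,M)=77/2, d(AR,N)=22
iteration 2: select B,N (d=7, Q=-190); attach at lengths (23/4, 5/4); label the merged cluster BN
  updated: d(AR,BN)=28, d(BN,G)=47/2, d(BN,I)=23/2, d(BN,M)=25
iteration 3: select G,M (d=16, Q=-247/2); attach at lengths (5/12, 187/12); label the merged cluster GM
  updated: d(AR,GM)=20, d(BN,GM)=65/4, d(GM,I)=19/2
iteration 4: select AR,GM (d=20, Q=-291/4); attach at lengths (245/16, 75/16); label the merged cluster AGMR
  updated: d(AGMR,BN)=97/8, d(AGMR,I)=17/4
iteration 5: select AGMR,BN (d=97/8, Q=-223/8); attach at lengths (39/16, 155/16); label the merged cluster ABGMNR
  updated: d(ABGMNR,I)=29/16
iteration 6: select ABGMNR,I (d=29/16); attach at lengths (29/32, 29/32); label the merged cluster ABGIMNR
final tree: ((((A:39/5,R:-34/5):245/16,(G:5/12,M:187/12):75/16):39/16,(B:23/4,N:5/4):155/16):29/32,I:29/32)
total length: 927/16

245/16,75/16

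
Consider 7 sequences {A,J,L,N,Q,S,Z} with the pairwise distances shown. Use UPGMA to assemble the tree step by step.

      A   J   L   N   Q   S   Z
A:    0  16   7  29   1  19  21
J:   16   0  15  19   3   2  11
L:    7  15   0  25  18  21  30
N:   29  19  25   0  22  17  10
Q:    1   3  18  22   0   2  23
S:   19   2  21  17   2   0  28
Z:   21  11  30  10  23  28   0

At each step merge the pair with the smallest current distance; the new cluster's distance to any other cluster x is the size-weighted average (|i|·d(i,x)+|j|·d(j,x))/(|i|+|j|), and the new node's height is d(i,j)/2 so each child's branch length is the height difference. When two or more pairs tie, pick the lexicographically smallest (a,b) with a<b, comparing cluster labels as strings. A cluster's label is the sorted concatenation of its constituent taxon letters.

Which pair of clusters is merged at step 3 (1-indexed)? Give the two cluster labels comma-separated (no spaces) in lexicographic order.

AQ,JS

1. join A+Q (d=1) ⇒ AQ; edges |A|=1/2, |Q|=1/2
  updated: d(AQ,J)=19/2, d(AQ,L)=25/2, d(AQ,N)=51/2, d(AQ,S)=21/2, d(AQ,Z)=22
2. join J+S (d=2) ⇒ JS; edges |J|=1, |S|=1
  updated: d(AQ,JS)=10, d(JS,L)=18, d(JS,N)=18, d(JS,Z)=39/2
3. join AQ+JS (d=10) ⇒ AJQS; edges |AQ|=9/2, |JS|=4
  updated: d(AJQS,L)=61/4, d(AJQS,N)=87/4, d(AJQS,Z)=83/4
4. join N+Z (d=10) ⇒ NZ; edges |N|=5, |Z|=5
  updated: d(AJQS,NZ)=85/4, d(L,NZ)=55/2
5. join AJQS+L (d=61/4) ⇒ AJLQS; edges |AJQS|=21/8, |L|=61/8
  updated: d(AJLQS,NZ)=45/2
6. join AJLQS+NZ (d=45/2) ⇒ AJLNQSZ; edges |AJLQS|=29/8, |NZ|=25/4
final tree: ((((A:1/2,Q:1/2):9/2,(J:1,S:1):4):21/8,L:61/8):29/8,(N:5,Z:5):25/4)
total length: 333/8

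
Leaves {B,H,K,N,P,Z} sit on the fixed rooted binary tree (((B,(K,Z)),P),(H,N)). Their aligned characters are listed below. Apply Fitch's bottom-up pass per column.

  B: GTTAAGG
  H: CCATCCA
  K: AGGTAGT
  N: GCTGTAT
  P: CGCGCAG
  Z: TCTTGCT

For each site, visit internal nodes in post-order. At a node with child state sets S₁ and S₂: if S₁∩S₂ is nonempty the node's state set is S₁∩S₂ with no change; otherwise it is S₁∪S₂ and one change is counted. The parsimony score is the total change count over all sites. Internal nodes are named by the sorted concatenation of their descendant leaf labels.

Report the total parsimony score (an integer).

22

site 0, node KZ: K={A} ∪ Z={T} → {A,T} (+1)
site 0, node BKZ: B={G} ∪ KZ={A,T} → {A,G,T} (+1)
site 0, node BKPZ: BKZ={A,G,T} ∪ P={C} → {A,C,G,T} (+1)
site 0, node HN: H={C} ∪ N={G} → {C,G} (+1)
site 0, node BHKNPZ: BKPZ={A,C,G,T} ∩ HN={C,G} → {C,G} (+0)
site 1, node KZ: K={G} ∪ Z={C} → {C,G} (+1)
site 1, node BKZ: B={T} ∪ KZ={C,G} → {C,G,T} (+1)
site 1, node BKPZ: BKZ={C,G,T} ∩ P={G} → {G} (+0)
site 1, node HN: H={C} ∩ N={C} → {C} (+0)
site 1, node BHKNPZ: BKPZ={G} ∪ HN={C} → {C,G} (+1)
site 2, node KZ: K={G} ∪ Z={T} → {G,T} (+1)
site 2, node BKZ: B={T} ∩ KZ={G,T} → {T} (+0)
site 2, node BKPZ: BKZ={T} ∪ P={C} → {C,T} (+1)
site 2, node HN: H={A} ∪ N={T} → {A,T} (+1)
site 2, node BHKNPZ: BKPZ={C,T} ∩ HN={A,T} → {T} (+0)
site 3, node KZ: K={T} ∩ Z={T} → {T} (+0)
site 3, node BKZ: B={A} ∪ KZ={T} → {A,T} (+1)
site 3, node BKPZ: BKZ={A,T} ∪ P={G} → {A,G,T} (+1)
site 3, node HN: H={T} ∪ N={G} → {G,T} (+1)
site 3, node BHKNPZ: BKPZ={A,G,T} ∩ HN={G,T} → {G,T} (+0)
site 4, node KZ: K={A} ∪ Z={G} → {A,G} (+1)
site 4, node BKZ: B={A} ∩ KZ={A,G} → {A} (+0)
site 4, node BKPZ: BKZ={A} ∪ P={C} → {A,C} (+1)
site 4, node HN: H={C} ∪ N={T} → {C,T} (+1)
site 4, node BHKNPZ: BKPZ={A,C} ∩ HN={C,T} → {C} (+0)
site 5, node KZ: K={G} ∪ Z={C} → {C,G} (+1)
site 5, node BKZ: B={G} ∩ KZ={C,G} → {G} (+0)
site 5, node BKPZ: BKZ={G} ∪ P={A} → {A,G} (+1)
site 5, node HN: H={C} ∪ N={A} → {A,C} (+1)
site 5, node BHKNPZ: BKPZ={A,G} ∩ HN={A,C} → {A} (+0)
site 6, node KZ: K={T} ∩ Z={T} → {T} (+0)
site 6, node BKZ: B={G} ∪ KZ={T} → {G,T} (+1)
site 6, node BKPZ: BKZ={G,T} ∩ P={G} → {G} (+0)
site 6, node HN: H={A} ∪ N={T} → {A,T} (+1)
site 6, node BHKNPZ: BKPZ={G} ∪ HN={A,T} → {A,G,T} (+1)
per-site changes: [4, 3, 3, 3, 3, 3, 3]; total = 22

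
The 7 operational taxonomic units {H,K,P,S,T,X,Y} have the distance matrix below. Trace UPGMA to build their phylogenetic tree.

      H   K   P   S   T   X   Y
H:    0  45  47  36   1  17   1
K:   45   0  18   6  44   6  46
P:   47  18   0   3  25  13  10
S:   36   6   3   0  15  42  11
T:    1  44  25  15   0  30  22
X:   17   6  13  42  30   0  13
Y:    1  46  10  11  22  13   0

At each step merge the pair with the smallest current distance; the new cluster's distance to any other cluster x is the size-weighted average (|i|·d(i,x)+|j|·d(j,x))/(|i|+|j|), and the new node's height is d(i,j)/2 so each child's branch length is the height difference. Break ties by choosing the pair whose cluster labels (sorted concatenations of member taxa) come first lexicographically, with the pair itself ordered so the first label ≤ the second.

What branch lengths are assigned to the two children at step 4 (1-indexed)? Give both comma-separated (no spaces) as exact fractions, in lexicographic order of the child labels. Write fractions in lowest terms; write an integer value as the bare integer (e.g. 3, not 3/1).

step 1: merge (H,T) at d=1; branch lengths H→1/2, T→1/2; new cluster HT
  updated: d(HT,K)=89/2, d(HT,P)=36, d(HT,S)=51/2, d(HT,X)=47/2, d(HT,Y)=23/2
step 2: merge (P,S) at d=3; branch lengths P→3/2, S→3/2; new cluster PS
  updated: d(HT,PS)=123/4, d(K,PS)=12, d(PS,X)=55/2, d(PS,Y)=21/2
step 3: merge (K,X) at d=6; branch lengths K→3, X→3; new cluster KX
  updated: d(HT,KX)=34, d(KX,PS)=79/4, d(KX,Y)=59/2
step 4: merge (PS,Y) at d=21/2; branch lengths PS→15/4, Y→21/4; new cluster PSY
  updated: d(HT,PSY)=73/3, d(KX,PSY)=23
step 5: merge (KX,PSY) at d=23; branch lengths KX→17/2, PSY→25/4; new cluster KPSXY
  updated: d(HT,KPSXY)=141/5
step 6: merge (HT,KPSXY) at d=141/5; branch lengths HT→68/5, KPSXY→13/5; new cluster HKPSTXY
final tree: ((H:1/2,T:1/2):68/5,((K:3,X:3):17/2,((P:3/2,S:3/2):15/4,Y:21/4):25/4):13/5)
total length: 999/20

15/4,21/4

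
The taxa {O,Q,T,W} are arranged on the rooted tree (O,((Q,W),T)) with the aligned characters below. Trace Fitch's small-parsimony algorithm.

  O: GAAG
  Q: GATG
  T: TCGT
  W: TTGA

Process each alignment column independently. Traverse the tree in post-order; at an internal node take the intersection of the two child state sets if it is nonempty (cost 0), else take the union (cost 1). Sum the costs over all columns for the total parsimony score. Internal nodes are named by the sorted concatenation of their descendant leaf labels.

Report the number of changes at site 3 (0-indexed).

2

[col 0] QW: children Q:{G}, W:{T} ∪→ {G,T}; cost 1
[col 0] QTW: children QW:{G,T}, T:{T} ∩→ {T}; cost 0
[col 0] OQTW: children O:{G}, QTW:{T} ∪→ {G,T}; cost 1
[col 1] QW: children Q:{A}, W:{T} ∪→ {A,T}; cost 1
[col 1] QTW: children QW:{A,T}, T:{C} ∪→ {A,C,T}; cost 1
[col 1] OQTW: children O:{A}, QTW:{A,C,T} ∩→ {A}; cost 0
[col 2] QW: children Q:{T}, W:{G} ∪→ {G,T}; cost 1
[col 2] QTW: children QW:{G,T}, T:{G} ∩→ {G}; cost 0
[col 2] OQTW: children O:{A}, QTW:{G} ∪→ {A,G}; cost 1
[col 3] QW: children Q:{G}, W:{A} ∪→ {A,G}; cost 1
[col 3] QTW: children QW:{A,G}, T:{T} ∪→ {A,G,T}; cost 1
[col 3] OQTW: children O:{G}, QTW:{A,G,T} ∩→ {G}; cost 0
per-site changes: [2, 2, 2, 2]; total = 8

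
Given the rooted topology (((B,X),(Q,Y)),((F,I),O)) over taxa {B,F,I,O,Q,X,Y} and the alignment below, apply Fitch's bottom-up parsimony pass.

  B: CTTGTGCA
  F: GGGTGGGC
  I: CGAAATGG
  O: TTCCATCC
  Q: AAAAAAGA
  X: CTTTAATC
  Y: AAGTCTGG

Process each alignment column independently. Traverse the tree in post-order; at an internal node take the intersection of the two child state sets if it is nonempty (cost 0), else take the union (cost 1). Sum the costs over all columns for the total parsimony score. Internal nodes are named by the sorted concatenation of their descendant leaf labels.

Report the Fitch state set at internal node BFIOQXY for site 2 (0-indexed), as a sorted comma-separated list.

A,G

[col 0] BX: children B:{C}, X:{C} ∩→ {C}; cost 0
[col 0] QY: children Q:{A}, Y:{A} ∩→ {A}; cost 0
[col 0] BQXY: children BX:{C}, QY:{A} ∪→ {A,C}; cost 1
[col 0] FI: children F:{G}, I:{C} ∪→ {C,G}; cost 1
[col 0] FIO: children FI:{C,G}, O:{T} ∪→ {C,G,T}; cost 1
[col 0] BFIOQXY: children BQXY:{A,C}, FIO:{C,G,T} ∩→ {C}; cost 0
[col 1] BX: children B:{T}, X:{T} ∩→ {T}; cost 0
[col 1] QY: children Q:{A}, Y:{A} ∩→ {A}; cost 0
[col 1] BQXY: children BX:{T}, QY:{A} ∪→ {A,T}; cost 1
[col 1] FI: children F:{G}, I:{G} ∩→ {G}; cost 0
[col 1] FIO: children FI:{G}, O:{T} ∪→ {G,T}; cost 1
[col 1] BFIOQXY: children BQXY:{A,T}, FIO:{G,T} ∩→ {T}; cost 0
[col 2] BX: children B:{T}, X:{T} ∩→ {T}; cost 0
[col 2] QY: children Q:{A}, Y:{G} ∪→ {A,G}; cost 1
[col 2] BQXY: children BX:{T}, QY:{A,G} ∪→ {A,G,T}; cost 1
[col 2] FI: children F:{G}, I:{A} ∪→ {A,G}; cost 1
[col 2] FIO: children FI:{A,G}, O:{C} ∪→ {A,C,G}; cost 1
[col 2] BFIOQXY: children BQXY:{A,G,T}, FIO:{A,C,G} ∩→ {A,G}; cost 0
[col 3] BX: children B:{G}, X:{T} ∪→ {G,T}; cost 1
[col 3] QY: children Q:{A}, Y:{T} ∪→ {A,T}; cost 1
[col 3] BQXY: children BX:{G,T}, QY:{A,T} ∩→ {T}; cost 0
[col 3] FI: children F:{T}, I:{A} ∪→ {A,T}; cost 1
[col 3] FIO: children FI:{A,T}, O:{C} ∪→ {A,C,T}; cost 1
[col 3] BFIOQXY: children BQXY:{T}, FIO:{A,C,T} ∩→ {T}; cost 0
[col 4] BX: children B:{T}, X:{A} ∪→ {A,T}; cost 1
[col 4] QY: children Q:{A}, Y:{C} ∪→ {A,C}; cost 1
[col 4] BQXY: children BX:{A,T}, QY:{A,C} ∩→ {A}; cost 0
[col 4] FI: children F:{G}, I:{A} ∪→ {A,G}; cost 1
[col 4] FIO: children FI:{A,G}, O:{A} ∩→ {A}; cost 0
[col 4] BFIOQXY: children BQXY:{A}, FIO:{A} ∩→ {A}; cost 0
[col 5] BX: children B:{G}, X:{A} ∪→ {A,G}; cost 1
[col 5] QY: children Q:{A}, Y:{T} ∪→ {A,T}; cost 1
[col 5] BQXY: children BX:{A,G}, QY:{A,T} ∩→ {A}; cost 0
[col 5] FI: children F:{G}, I:{T} ∪→ {G,T}; cost 1
[col 5] FIO: children FI:{G,T}, O:{T} ∩→ {T}; cost 0
[col 5] BFIOQXY: children BQXY:{A}, FIO:{T} ∪→ {A,T}; cost 1
[col 6] BX: children B:{C}, X:{T} ∪→ {C,T}; cost 1
[col 6] QY: children Q:{G}, Y:{G} ∩→ {G}; cost 0
[col 6] BQXY: children BX:{C,T}, QY:{G} ∪→ {C,G,T}; cost 1
[col 6] FI: children F:{G}, I:{G} ∩→ {G}; cost 0
[col 6] FIO: children FI:{G}, O:{C} ∪→ {C,G}; cost 1
[col 6] BFIOQXY: children BQXY:{C,G,T}, FIO:{C,G} ∩→ {C,G}; cost 0
[col 7] BX: children B:{A}, X:{C} ∪→ {A,C}; cost 1
[col 7] QY: children Q:{A}, Y:{G} ∪→ {A,G}; cost 1
[col 7] BQXY: children BX:{A,C}, QY:{A,G} ∩→ {A}; cost 0
[col 7] FI: children F:{C}, I:{G} ∪→ {C,G}; cost 1
[col 7] FIO: children FI:{C,G}, O:{C} ∩→ {C}; cost 0
[col 7] BFIOQXY: children BQXY:{A}, FIO:{C} ∪→ {A,C}; cost 1
per-site changes: [3, 2, 4, 4, 3, 4, 3, 4]; total = 27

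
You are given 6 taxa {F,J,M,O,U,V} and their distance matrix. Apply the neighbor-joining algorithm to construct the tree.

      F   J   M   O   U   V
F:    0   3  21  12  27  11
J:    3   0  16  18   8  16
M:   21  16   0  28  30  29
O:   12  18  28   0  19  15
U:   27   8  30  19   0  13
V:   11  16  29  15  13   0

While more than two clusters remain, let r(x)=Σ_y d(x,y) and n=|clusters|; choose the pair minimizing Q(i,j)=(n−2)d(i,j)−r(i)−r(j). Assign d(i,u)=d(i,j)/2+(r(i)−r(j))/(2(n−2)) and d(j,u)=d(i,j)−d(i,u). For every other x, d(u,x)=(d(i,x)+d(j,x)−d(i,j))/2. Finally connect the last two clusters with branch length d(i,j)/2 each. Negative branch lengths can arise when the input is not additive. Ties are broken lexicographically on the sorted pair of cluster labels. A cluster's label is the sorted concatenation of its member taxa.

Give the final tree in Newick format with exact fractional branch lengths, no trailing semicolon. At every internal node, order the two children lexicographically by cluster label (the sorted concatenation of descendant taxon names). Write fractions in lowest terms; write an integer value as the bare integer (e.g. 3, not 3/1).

(((F:45/16,(O:97/12,(U:65/8,V:39/8):29/12):67/16):19/16,J:1/16):255/32,M:255/32)

1. join U+V (d=13, Q=-129) ⇒ UV; edges |U|=65/8, |V|=39/8
  updated: d(F,UV)=25/2, d(J,UV)=11/2, d(M,UV)=23, d(O,UV)=21/2
2. join O+UV (d=21/2, Q=-177/2) ⇒ OUV; edges |O|=97/12, |UV|=29/12
  updated: d(F,OUV)=7, d(J,OUV)=13/2, d(M,OUV)=81/4
3. join F+OUV (d=7, Q=-203/4) ⇒ FOUV; edges |F|=45/16, |OUV|=67/16
  updated: d(FOUV,J)=5/4, d(FOUV,M)=137/8
4. join FOUV+J (d=5/4, Q=-275/8) ⇒ FJOUV; edges |FOUV|=19/16, |J|=1/16
  updated: d(FJOUV,M)=255/16
5. join FJOUV+M (d=255/16) ⇒ FJMOUV; edges |FJOUV|=255/32, |M|=255/32
final tree: (((F:45/16,(O:97/12,(U:65/8,V:39/8):29/12):67/16):19/16,J:1/16):255/32,M:255/32)
total length: 763/16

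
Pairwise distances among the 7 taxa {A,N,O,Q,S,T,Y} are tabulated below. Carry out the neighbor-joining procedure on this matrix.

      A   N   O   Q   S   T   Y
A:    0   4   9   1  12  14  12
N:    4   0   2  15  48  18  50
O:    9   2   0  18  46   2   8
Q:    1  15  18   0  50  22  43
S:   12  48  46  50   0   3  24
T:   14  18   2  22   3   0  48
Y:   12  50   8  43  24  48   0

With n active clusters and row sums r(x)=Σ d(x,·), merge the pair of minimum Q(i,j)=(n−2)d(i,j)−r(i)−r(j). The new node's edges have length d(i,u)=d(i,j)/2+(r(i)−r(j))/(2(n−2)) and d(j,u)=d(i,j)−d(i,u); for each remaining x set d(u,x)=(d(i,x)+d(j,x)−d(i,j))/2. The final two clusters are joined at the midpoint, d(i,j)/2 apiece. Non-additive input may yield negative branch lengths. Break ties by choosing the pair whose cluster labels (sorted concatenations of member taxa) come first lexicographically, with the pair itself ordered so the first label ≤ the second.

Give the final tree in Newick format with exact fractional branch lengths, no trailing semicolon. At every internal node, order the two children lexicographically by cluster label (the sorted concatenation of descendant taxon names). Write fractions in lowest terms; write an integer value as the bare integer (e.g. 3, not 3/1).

(((A:-137/16,((O:-7,Y:15):17/2,(S:91/10,T:-61/10):16):85/16):57/16,N:117/16):123/32,Q:123/32)

step 1: merge (S,T) at d=3, Q=-275; branch lengths S→91/10, T→-61/10; new cluster ST
  updated: d(A,ST)=23/2, d(N,ST)=63/2, d(O,ST)=45/2, d(Q,ST)=69/2, d(ST,Y)=69/2
step 2: merge (O,Y) at d=8, Q=-175; branch lengths O→-7, Y→15; new cluster OY
  updated: d(A,OY)=13/2, d(N,OY)=22, d(OY,Q)=53/2, d(OY,ST)=49/2
step 3: merge (OY,ST) at d=49/2, Q=-108; branch lengths OY→17/2, ST→16; new cluster OSTY
  updated: d(A,OSTY)=-13/4, d(N,OSTY)=29/2, d(OSTY,Q)=73/4
step 4: merge (A,OSTY) at d=-13/4, Q=-151/4; branch lengths A→-137/16, OSTY→85/16; new cluster AOSTY
  updated: d(AOSTY,N)=87/8, d(AOSTY,Q)=45/4
step 5: merge (AOSTY,N) at d=87/8, Q=-297/8; branch lengths AOSTY→57/16, N→117/16; new cluster ANOSTY
  updated: d(ANOSTY,Q)=123/16
step 6: merge (ANOSTY,Q) at d=123/16; branch lengths ANOSTY→123/32, Q→123/32; new cluster ANOQSTY
final tree: (((A:-137/16,((O:-7,Y:15):17/2,(S:91/10,T:-61/10):16):85/16):57/16,N:117/16):123/32,Q:123/32)
total length: 813/16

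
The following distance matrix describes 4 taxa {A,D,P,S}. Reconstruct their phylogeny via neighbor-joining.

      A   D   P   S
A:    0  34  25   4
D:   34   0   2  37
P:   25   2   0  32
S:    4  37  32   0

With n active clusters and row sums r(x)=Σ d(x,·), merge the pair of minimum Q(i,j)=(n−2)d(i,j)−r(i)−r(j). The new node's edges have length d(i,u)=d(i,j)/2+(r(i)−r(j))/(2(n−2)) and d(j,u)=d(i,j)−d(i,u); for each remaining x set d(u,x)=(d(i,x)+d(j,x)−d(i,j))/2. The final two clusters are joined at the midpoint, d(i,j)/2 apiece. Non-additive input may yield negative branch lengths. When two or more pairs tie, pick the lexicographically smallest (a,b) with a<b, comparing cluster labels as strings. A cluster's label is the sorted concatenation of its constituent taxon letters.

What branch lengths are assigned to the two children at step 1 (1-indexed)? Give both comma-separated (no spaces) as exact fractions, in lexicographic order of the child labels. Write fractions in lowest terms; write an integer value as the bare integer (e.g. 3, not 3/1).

step 1: merge (A,S) at d=4, Q=-128; branch lengths A→-1/2, S→9/2; new cluster AS
  updated: d(AS,D)=67/2, d(AS,P)=53/2
step 2: merge (AS,D) at d=67/2, Q=-62; branch lengths AS→29, D→9/2; new cluster ADS
  updated: d(ADS,P)=-5/2
step 3: merge (ADS,P) at d=-5/2; branch lengths ADS→-5/4, P→-5/4; new cluster ADPS
final tree: (((A:-1/2,S:9/2):29,D:9/2):-5/4,P:-5/4)
total length: 35

-1/2,9/2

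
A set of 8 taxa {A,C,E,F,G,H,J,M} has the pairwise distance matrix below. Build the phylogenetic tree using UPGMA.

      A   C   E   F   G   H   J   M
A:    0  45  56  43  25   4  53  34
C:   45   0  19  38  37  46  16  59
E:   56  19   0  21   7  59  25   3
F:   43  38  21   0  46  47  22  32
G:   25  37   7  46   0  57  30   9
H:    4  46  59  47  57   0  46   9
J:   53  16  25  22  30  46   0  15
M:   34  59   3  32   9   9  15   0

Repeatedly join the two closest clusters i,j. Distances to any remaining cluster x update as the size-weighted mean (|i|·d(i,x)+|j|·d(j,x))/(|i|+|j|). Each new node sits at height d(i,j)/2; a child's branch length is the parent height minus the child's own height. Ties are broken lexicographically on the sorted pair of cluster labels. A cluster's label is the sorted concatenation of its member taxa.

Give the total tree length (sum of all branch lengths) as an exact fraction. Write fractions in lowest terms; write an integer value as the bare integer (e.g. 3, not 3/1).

step 1: merge (E,M) at d=3; branch lengths E→3/2, M→3/2; new cluster EM
  updated: d(A,EM)=45, d(C,EM)=39, d(EM,F)=53/2, d(EM,G)=8, d(EM,H)=34, d(EM,J)=20
step 2: merge (A,H) at d=4; branch lengths A→2, H→2; new cluster AH
  updated: d(AH,C)=91/2, d(AH,EM)=79/2, d(AH,F)=45, d(AH,G)=41, d(AH,J)=99/2
step 3: merge (EM,G) at d=8; branch lengths EM→5/2, G→4; new cluster EGM
  updated: d(AH,EGM)=40, d(C,EGM)=115/3, d(EGM,F)=33, d(EGM,J)=70/3
step 4: merge (C,J) at d=16; branch lengths C→8, J→8; new cluster CJ
  updated: d(AH,CJ)=95/2, d(CJ,EGM)=185/6, d(CJ,F)=30
step 5: merge (CJ,F) at d=30; branch lengths CJ→7, F→15; new cluster CFJ
  updated: d(AH,CFJ)=140/3, d(CFJ,EGM)=284/9
step 6: merge (CFJ,EGM) at d=284/9; branch lengths CFJ→7/9, EGM→106/9; new cluster CEFGJM
  updated: d(AH,CEFGJM)=130/3
step 7: merge (AH,CEFGJM) at d=130/3; branch lengths AH→59/3, CEFGJM→53/9; new cluster ACEFGHJM
final tree: ((A:2,H:2):59/3,(((C:8,J:8):7,F:15):7/9,((E:3/2,M:3/2):5/2,G:4):106/9):53/9)
total length: 1613/18

1613/18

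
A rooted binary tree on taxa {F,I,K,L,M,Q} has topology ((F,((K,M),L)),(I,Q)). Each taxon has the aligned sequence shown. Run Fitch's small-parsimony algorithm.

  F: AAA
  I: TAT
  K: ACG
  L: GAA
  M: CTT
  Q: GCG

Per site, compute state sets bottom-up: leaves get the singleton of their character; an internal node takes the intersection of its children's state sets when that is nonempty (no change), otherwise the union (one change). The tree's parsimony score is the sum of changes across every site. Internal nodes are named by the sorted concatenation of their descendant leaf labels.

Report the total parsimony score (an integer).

11

KM@0: {A} ∪ {C} = {A,C} (union, +1)
KLM@0: {A,C} ∪ {G} = {A,C,G} (union, +1)
FKLM@0: {A} ∩ {A,C,G} = {A} (intersection, +0)
IQ@0: {T} ∪ {G} = {G,T} (union, +1)
FIKLMQ@0: {A} ∪ {G,T} = {A,G,T} (union, +1)
KM@1: {C} ∪ {T} = {C,T} (union, +1)
KLM@1: {C,T} ∪ {A} = {A,C,T} (union, +1)
FKLM@1: {A} ∩ {A,C,T} = {A} (intersection, +0)
IQ@1: {A} ∪ {C} = {A,C} (union, +1)
FIKLMQ@1: {A} ∩ {A,C} = {A} (intersection, +0)
KM@2: {G} ∪ {T} = {G,T} (union, +1)
KLM@2: {G,T} ∪ {A} = {A,G,T} (union, +1)
FKLM@2: {A} ∩ {A,G,T} = {A} (intersection, +0)
IQ@2: {T} ∪ {G} = {G,T} (union, +1)
FIKLMQ@2: {A} ∪ {G,T} = {A,G,T} (union, +1)
per-site changes: [4, 3, 4]; total = 11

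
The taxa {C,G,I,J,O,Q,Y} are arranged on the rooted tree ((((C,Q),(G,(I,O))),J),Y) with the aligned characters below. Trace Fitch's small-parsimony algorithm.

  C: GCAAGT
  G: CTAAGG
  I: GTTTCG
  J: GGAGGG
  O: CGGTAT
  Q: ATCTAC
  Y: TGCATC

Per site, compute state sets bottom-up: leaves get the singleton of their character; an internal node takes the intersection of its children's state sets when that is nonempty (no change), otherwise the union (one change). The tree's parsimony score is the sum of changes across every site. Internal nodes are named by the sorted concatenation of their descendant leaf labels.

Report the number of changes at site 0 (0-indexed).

4

CQ@0: {G} ∪ {A} = {A,G} (union, +1)
IO@0: {G} ∪ {C} = {C,G} (union, +1)
GIO@0: {C} ∩ {C,G} = {C} (intersection, +0)
CGIOQ@0: {A,G} ∪ {C} = {A,C,G} (union, +1)
CGIJOQ@0: {A,C,G} ∩ {G} = {G} (intersection, +0)
CGIJOQY@0: {G} ∪ {T} = {G,T} (union, +1)
CQ@1: {C} ∪ {T} = {C,T} (union, +1)
IO@1: {T} ∪ {G} = {G,T} (union, +1)
GIO@1: {T} ∩ {G,T} = {T} (intersection, +0)
CGIOQ@1: {C,T} ∩ {T} = {T} (intersection, +0)
CGIJOQ@1: {T} ∪ {G} = {G,T} (union, +1)
CGIJOQY@1: {G,T} ∩ {G} = {G} (intersection, +0)
CQ@2: {A} ∪ {C} = {A,C} (union, +1)
IO@2: {T} ∪ {G} = {G,T} (union, +1)
GIO@2: {A} ∪ {G,T} = {A,G,T} (union, +1)
CGIOQ@2: {A,C} ∩ {A,G,T} = {A} (intersection, +0)
CGIJOQ@2: {A} ∩ {A} = {A} (intersection, +0)
CGIJOQY@2: {A} ∪ {C} = {A,C} (union, +1)
CQ@3: {A} ∪ {T} = {A,T} (union, +1)
IO@3: {T} ∩ {T} = {T} (intersection, +0)
GIO@3: {A} ∪ {T} = {A,T} (union, +1)
CGIOQ@3: {A,T} ∩ {A,T} = {A,T} (intersection, +0)
CGIJOQ@3: {A,T} ∪ {G} = {A,G,T} (union, +1)
CGIJOQY@3: {A,G,T} ∩ {A} = {A} (intersection, +0)
CQ@4: {G} ∪ {A} = {A,G} (union, +1)
IO@4: {C} ∪ {A} = {A,C} (union, +1)
GIO@4: {G} ∪ {A,C} = {A,C,G} (union, +1)
CGIOQ@4: {A,G} ∩ {A,C,G} = {A,G} (intersection, +0)
CGIJOQ@4: {A,G} ∩ {G} = {G} (intersection, +0)
CGIJOQY@4: {G} ∪ {T} = {G,T} (union, +1)
CQ@5: {T} ∪ {C} = {C,T} (union, +1)
IO@5: {G} ∪ {T} = {G,T} (union, +1)
GIO@5: {G} ∩ {G,T} = {G} (intersection, +0)
CGIOQ@5: {C,T} ∪ {G} = {C,G,T} (union, +1)
CGIJOQ@5: {C,G,T} ∩ {G} = {G} (intersection, +0)
CGIJOQY@5: {G} ∪ {C} = {C,G} (union, +1)
per-site changes: [4, 3, 4, 3, 4, 4]; total = 22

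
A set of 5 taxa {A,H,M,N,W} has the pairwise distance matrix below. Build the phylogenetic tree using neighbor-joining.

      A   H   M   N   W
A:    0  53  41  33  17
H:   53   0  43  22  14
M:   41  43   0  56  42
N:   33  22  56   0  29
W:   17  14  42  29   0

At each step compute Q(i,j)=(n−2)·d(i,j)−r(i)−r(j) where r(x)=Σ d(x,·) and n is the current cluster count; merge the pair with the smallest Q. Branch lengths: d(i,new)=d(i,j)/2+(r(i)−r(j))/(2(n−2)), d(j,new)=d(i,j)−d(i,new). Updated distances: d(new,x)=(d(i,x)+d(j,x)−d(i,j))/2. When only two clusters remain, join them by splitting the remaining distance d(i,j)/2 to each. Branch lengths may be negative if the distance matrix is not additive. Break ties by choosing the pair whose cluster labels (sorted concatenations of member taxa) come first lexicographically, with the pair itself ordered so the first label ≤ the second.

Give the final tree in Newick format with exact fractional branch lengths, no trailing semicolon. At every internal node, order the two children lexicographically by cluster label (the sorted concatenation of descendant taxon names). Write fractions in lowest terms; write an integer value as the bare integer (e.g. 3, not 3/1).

iteration 1: select H,N (d=22, Q=-206); attach at lengths (29/3, 37/3); label the merged cluster HN
  updated: d(A,HN)=32, d(HN,M)=77/2, d(HN,W)=21/2
iteration 2: select A,M (d=41, Q=-259/2); attach at lengths (101/8, 227/8); label the merged cluster AM
  updated: d(AM,HN)=59/4, d(AM,W)=9
iteration 3: select AM,HN (d=59/4, Q=-137/4); attach at lengths (53/8, 65/8); label the merged cluster AHMN
  updated: d(AHMN,W)=19/8
iteration 4: select AHMN,W (d=19/8); attach at lengths (19/16, 19/16); label the merged cluster AHMNW
final tree: (((A:101/8,M:227/8):53/8,(H:29/3,N:37/3):65/8):19/16,W:19/16)
total length: 641/8

(((A:101/8,M:227/8):53/8,(H:29/3,N:37/3):65/8):19/16,W:19/16)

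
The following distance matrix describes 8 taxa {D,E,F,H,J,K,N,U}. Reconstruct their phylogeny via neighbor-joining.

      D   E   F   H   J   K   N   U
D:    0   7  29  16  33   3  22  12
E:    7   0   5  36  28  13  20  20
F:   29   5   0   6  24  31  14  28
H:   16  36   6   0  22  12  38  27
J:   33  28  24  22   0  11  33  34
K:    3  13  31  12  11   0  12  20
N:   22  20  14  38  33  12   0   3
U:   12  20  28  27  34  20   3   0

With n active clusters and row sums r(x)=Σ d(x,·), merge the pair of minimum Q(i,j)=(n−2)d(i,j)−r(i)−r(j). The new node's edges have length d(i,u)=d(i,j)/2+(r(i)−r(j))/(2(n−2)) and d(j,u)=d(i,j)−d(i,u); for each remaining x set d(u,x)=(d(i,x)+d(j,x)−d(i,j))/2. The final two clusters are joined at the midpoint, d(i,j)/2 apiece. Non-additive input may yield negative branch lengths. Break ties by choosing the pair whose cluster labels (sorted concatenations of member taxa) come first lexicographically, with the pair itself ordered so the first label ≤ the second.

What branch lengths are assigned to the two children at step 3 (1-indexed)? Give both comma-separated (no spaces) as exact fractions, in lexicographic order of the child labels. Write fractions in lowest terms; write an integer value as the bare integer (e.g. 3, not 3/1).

215/32,425/32

1. join N+U (d=3, Q=-268) ⇒ NU; edges |N|=4/3, |U|=5/3
  updated: d(D,NU)=31/2, d(E,NU)=37/2, d(F,NU)=39/2, d(H,NU)=31, d(J,NU)=32, d(K,NU)=29/2
2. join F+H (d=6, Q=-415/2) ⇒ FH; edges |F|=43/20, |H|=77/20
  updated: d(D,FH)=39/2, d(E,FH)=35/2, d(FH,J)=20, d(FH,K)=37/2, d(FH,NU)=89/4
3. join FH+J (d=20, Q=-567/4) ⇒ FHJ; edges |FH|=215/32, |J|=425/32
  updated: d(D,FHJ)=65/4, d(E,FHJ)=51/4, d(FHJ,K)=19/4, d(FHJ,NU)=137/8
4. join D+E (d=7, Q=-72) ⇒ DE; edges |D|=23/12, |E|=61/12
  updated: d(DE,FHJ)=11, d(DE,K)=9/2, d(DE,NU)=27/2
5. join DE+NU (d=27/2, Q=-377/8) ⇒ DENU; edges |DE|=87/32, |NU|=345/32
  updated: d(DENU,FHJ)=117/16, d(DENU,K)=11/4
6. join DENU+FHJ (d=117/16, Q=-237/16) ⇒ DEFHJNU; edges |DENU|=85/32, |FHJ|=149/32
  updated: d(DEFHJNU,K)=3/32
7. join DEFHJNU+K (d=3/32) ⇒ DEFHJKNU; edges |DEFHJNU|=3/64, |K|=3/64
final tree: ((((D:23/12,E:61/12):87/32,(N:4/3,U:5/3):345/32):85/32,((F:43/20,H:77/20):215/32,J:425/32):149/32):3/64,K:3/64)
total length: 1821/32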